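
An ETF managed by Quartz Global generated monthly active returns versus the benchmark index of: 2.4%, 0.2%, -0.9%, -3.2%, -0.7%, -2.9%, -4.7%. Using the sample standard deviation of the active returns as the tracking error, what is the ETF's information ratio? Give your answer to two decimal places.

r̄ = (2.4 + 0.2 − 0.9 − 3.2 − 0.7 − 2.9 − 4.7) / 7 = -1.4000%
Sample std dev = √[34.1200 / 6] = 2.3847%
IR = r̄ / tracking error = -1.4000 / 2.3847 = -0.5871

-0.59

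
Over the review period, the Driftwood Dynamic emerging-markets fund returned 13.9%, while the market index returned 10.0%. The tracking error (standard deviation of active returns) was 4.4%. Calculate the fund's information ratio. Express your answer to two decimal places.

IR = (Rp − Rb) / TE = (13.9% − 10.0%) / 4.4% = 3.90% / 4.4% = 0.8864

0.89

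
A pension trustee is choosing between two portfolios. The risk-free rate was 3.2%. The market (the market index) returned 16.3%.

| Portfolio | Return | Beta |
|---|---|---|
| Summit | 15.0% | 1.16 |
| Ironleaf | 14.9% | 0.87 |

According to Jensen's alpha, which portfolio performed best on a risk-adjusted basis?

Summit: α = 15.0% − [3.2% + 1.16 × (16.3% − 3.2%)] = -3.396
Ironleaf: α = 14.9% − [3.2% + 0.87 × (16.3% − 3.2%)] = 0.303
Highest: Ironleaf (0.303).

Ironleaf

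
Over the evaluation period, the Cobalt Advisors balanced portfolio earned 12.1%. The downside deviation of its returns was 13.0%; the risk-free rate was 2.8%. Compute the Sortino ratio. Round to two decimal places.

Sortino = (Rp − Rf) / σd = (12.1% − 2.8%) / 13.0% = 9.30% / 13.0% = 0.7154

0.72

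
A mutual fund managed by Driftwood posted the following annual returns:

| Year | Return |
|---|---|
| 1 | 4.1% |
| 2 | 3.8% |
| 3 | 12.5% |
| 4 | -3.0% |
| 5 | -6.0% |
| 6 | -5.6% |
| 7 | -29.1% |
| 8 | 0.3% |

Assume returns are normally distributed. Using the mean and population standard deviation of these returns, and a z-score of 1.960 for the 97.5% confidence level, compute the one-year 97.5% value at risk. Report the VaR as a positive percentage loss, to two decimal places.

25.27

Mean return μ = -23.00 / 8 = -2.8750%
Σ(r − μ)² = (4.1 − (-2.8750))² + (3.8 − (-2.8750))² + … = 1044.6350
population σ = √(1044.6350 / 8) = √130.5794 = 11.4271%
VaR = −(μ − z·σ) = −(-2.8750 − 1.960 × 11.4271) = −(-25.2721) = 25.2721%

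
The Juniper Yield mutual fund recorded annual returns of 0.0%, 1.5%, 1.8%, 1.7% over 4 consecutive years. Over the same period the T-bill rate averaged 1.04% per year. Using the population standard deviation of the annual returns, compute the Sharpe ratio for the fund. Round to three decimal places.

0.288

r̄ = (0 + 1.5 + 1.8 + 1.7) / 4 = 5.00 / 4 = 1.2500%
Σ(r − r̄)² = 2.1300; population σ = √(2.1300/4) = 0.7297%
Sharpe = (r̄ − rf) / σ = (1.2500 − 1.04) / 0.7297 = 0.2100 / 0.7297 = 0.2878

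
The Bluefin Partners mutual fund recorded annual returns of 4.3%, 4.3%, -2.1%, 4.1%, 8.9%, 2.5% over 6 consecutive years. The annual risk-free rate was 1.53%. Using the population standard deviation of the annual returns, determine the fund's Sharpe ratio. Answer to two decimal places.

0.66

Mean return μ = 22.00 / 6 = 3.6667%
Population σ = √[Σ(r − μ)² / 6] = √[62.9933 / 6] = √10.4989 = 3.2402%
Sharpe = (μ − rf) / σ = (3.6667 − 1.53) / 3.2402 = 2.1367 / 3.2402 = 0.6594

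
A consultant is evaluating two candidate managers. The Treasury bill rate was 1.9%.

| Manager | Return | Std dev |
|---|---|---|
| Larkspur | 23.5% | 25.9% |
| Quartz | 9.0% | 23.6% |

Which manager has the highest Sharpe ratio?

Larkspur

Larkspur: Sharpe ratio = (23.5% − 1.9%) / 25.9% = 0.834
Quartz: Sharpe ratio = (9.0% − 1.9%) / 23.6% = 0.301
Highest: Larkspur (0.834).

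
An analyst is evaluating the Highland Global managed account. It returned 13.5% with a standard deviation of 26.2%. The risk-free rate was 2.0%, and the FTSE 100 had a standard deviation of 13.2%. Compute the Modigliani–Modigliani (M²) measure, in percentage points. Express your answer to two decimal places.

Sharpe = (Rp − Rf) / σp = (13.5% − 2.0%) / 26.2% = 0.4389
M² = Rf + Sharpe × σm = 2.0% + 0.4389 × 13.2% = 7.7935%

7.79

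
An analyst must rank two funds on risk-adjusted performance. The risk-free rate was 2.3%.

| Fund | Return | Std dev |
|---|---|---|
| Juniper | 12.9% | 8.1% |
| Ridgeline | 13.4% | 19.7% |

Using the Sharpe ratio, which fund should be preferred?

Juniper: Sharpe ratio = (12.9% − 2.3%) / 8.1% = 1.309
Ridgeline: Sharpe ratio = (13.4% − 2.3%) / 19.7% = 0.563
Highest: Juniper (1.309).

Juniper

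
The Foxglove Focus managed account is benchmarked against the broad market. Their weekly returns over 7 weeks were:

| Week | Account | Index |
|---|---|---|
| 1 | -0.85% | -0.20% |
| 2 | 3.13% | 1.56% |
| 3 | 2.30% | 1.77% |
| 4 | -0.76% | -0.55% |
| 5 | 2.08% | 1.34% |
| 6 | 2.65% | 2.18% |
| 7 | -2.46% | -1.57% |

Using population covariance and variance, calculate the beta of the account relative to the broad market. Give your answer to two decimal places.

1.50

r̄p = 0.8700%,  r̄m = 0.6471%
Cov = Σ(rp − r̄p)(rm − r̄m) / 7 = 2.5753
Var(rm) = Σ(rm − r̄m)² / 7 = 1.7129
β = Cov / Var = 2.5753 / 1.7129 = 1.5035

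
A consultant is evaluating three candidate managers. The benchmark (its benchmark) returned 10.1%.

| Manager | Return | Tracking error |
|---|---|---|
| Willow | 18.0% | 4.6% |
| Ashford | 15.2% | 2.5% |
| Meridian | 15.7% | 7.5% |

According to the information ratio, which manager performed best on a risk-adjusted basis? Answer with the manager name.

Willow: IR = (18.0% − 10.1%) / 4.6% = 1.717
Ashford: IR = (15.2% − 10.1%) / 2.5% = 2.040
Meridian: IR = (15.7% − 10.1%) / 7.5% = 0.747
Highest: Ashford (2.040).

Ashford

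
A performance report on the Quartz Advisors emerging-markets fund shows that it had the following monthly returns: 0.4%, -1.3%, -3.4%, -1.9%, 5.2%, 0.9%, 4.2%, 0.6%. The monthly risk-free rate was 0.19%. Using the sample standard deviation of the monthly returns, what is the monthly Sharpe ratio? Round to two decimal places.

r̄ = (0.4 − 1.3 − 3.4 − 1.9 + 5.2 + 0.9 + 4.2 + 0.6) / 8 = 4.70 / 8 = 0.5875%
Σ(r − r̄)² = 60.1088; sample σ = √(60.1088/7) = 2.9304%
Sharpe = (r̄ − rf) / σ = (0.5875 − 0.19) / 2.9304 = 0.3975 / 2.9304 = 0.1356

0.14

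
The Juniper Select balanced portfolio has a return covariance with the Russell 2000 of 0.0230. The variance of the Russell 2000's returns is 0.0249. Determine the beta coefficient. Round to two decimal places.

0.92

β = Cov(Rp, Rm) / Var(Rm) = 0.0230 / 0.0249 = 0.9237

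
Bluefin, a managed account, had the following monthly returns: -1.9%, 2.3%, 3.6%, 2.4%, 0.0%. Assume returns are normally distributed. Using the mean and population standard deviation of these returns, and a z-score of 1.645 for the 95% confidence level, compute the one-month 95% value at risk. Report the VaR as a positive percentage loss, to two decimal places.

Mean return r̄ = 6.40 / 5 = 1.2800%
Σ(r − r̄)² = (-1.9 − 1.2800)² + (2.3 − 1.2800)² + (3.6 − 1.2800)² + … = 19.4280
σ = √[19.4280 / 5] = 1.9712%
VaR = −(r̄ − z·σ) = −(1.2800 − 1.645 × 1.9712) = −(-1.9626) = 1.9626%

1.96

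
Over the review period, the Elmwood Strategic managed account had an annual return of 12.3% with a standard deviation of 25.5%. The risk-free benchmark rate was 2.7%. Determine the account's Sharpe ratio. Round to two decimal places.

0.38

Sharpe = (Rp − Rf) / σp = (12.3% − 2.7%) / 25.5% = 9.60% / 25.5% = 0.3765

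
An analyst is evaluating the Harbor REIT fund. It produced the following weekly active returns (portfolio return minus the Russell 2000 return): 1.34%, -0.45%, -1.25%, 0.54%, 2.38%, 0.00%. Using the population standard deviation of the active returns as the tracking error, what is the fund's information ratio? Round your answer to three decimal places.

0.360

r̄ = (1.34 − 0.45 − 1.25 + 0.54 + 2.38 + 0) / 6 = 0.4267%
Σ(r − r̄)² = 8.4243; population σ = √(8.4243/6) = 1.1849%
IR = r̄ / tracking error = 0.4267 / 1.1849 = 0.3601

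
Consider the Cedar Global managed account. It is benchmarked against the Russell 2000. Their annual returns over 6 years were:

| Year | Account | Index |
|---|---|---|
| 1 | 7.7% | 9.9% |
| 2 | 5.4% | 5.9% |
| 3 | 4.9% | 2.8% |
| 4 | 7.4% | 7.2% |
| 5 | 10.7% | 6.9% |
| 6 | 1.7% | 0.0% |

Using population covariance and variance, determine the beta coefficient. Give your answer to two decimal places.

r̄p = 6.3000%,  r̄m = 5.4500%
Cov = Σ(rp − r̄p)(rm − r̄m) / 6 = 7.1517
Var(rm) = Σ(rm − r̄m)² / 6 = 10.3158
β = Cov / Var = 7.1517 / 10.3158 = 0.6933

0.69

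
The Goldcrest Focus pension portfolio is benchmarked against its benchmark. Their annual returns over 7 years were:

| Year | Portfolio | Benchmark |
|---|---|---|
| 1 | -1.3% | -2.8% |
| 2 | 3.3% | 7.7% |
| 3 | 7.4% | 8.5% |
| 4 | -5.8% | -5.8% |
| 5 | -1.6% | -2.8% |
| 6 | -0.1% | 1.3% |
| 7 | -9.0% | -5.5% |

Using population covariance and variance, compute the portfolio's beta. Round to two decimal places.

r̄p = -1.0143%,  r̄m = 0.0857%
Cov = Σ(rp − r̄p)(rm − r̄m) / 7 = 25.7212
Var(rm) = Σ(rm − r̄m)² / 7 = 30.3927
β = Cov / Var = 25.7212 / 30.3927 = 0.8463

0.85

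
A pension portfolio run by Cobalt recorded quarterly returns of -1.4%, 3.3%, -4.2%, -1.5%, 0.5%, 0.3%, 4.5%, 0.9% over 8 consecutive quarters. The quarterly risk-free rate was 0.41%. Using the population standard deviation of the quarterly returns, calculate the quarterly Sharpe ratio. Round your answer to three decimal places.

-0.043

r̄ = (-1.4 + 3.3 − 4.2 − 1.5 + 0.5 + 0.3 + 4.5 + 0.9) / 8 = 2.40 / 8 = 0.3000%
Population σ = √[Σ(r − r̄)² / 8] = √[53.4200 / 8] = √6.6775 = 2.5841%
Sharpe = (r̄ − rf) / σ = (0.3000 − 0.41) / 2.5841 = -0.1100 / 2.5841 = -0.0426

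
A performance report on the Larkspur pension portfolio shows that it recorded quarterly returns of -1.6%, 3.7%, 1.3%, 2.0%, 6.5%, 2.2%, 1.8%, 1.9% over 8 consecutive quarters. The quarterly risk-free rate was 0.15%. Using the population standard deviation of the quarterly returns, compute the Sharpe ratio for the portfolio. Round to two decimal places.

μ = (-1.6 + 3.7 + 1.3 + 2 + 6.5 + 2.2 + 1.8 + 1.9) / 8 = 17.80 / 8 = 2.2250%
Σ(r − μ)² = 36.2750; population σ = √(36.2750/8) = 2.1294%
Sharpe = (μ − rf) / σ = (2.2250 − 0.15) / 2.1294 = 2.0750 / 2.1294 = 0.9745

0.97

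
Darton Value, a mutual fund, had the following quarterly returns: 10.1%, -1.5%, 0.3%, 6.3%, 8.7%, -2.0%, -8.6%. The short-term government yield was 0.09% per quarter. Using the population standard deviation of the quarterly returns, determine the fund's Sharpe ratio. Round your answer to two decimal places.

0.29

Mean return r̄ = 13.30 / 7 = 1.9000%
Σ(r − r̄)² = (10.1 − 1.9000)² + (-1.5 − 1.9000)² + (0.3 − 1.9000)² + … = 272.4200
population σ = √(272.4200 / 7) = √38.9171 = 6.2384%
Sharpe = (r̄ − rf) / σ = (1.9000 − 0.09) / 6.2384 = 1.8100 / 6.2384 = 0.2901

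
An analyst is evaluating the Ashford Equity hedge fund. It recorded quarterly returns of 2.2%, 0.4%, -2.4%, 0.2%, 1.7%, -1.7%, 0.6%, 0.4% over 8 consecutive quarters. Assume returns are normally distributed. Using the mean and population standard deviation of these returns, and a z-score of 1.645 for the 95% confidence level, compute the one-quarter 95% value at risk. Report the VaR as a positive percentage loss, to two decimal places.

Mean return r̄ = 1.40 / 8 = 0.1750%
Σ(r − r̄)² = 16.8550; population σ = √(16.8550/8) = 1.4515%
VaR = −(r̄ − z·σ) = −(0.1750 − 1.645 × 1.4515) = −(-2.2127) = 2.2127%

2.21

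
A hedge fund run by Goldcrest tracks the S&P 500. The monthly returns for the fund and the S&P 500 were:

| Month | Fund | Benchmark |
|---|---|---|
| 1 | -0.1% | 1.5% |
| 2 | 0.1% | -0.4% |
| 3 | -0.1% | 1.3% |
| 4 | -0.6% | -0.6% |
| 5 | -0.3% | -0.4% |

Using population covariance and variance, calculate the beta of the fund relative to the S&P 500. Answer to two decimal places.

r̄p = -0.2000%,  r̄m = 0.2800%
Cov = Σ(rp − r̄p)(rm − r̄m) / 5 = 0.0880
Var(rm) = Σ(rm − r̄m)² / 5 = 0.8456
β = Cov / Var = 0.0880 / 0.8456 = 0.1041

0.10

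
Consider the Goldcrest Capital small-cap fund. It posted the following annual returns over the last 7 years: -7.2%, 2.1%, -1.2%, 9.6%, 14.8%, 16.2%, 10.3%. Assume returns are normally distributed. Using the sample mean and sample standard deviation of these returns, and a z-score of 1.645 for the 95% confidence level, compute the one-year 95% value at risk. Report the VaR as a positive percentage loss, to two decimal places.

r̄ = (-7.2 + 2.1 − 1.2 + 9.6 + 14.8 + 16.2 + 10.3) / 7 = 44.60 / 7 = 6.3714%
Σ(r − r̄)² = 453.2543; sample σ = √(453.2543/6) = 8.6915%
VaR = −(r̄ − z·σ) = −(6.3714 − 1.645 × 8.6915) = −(-7.9261) = 7.9261%

7.93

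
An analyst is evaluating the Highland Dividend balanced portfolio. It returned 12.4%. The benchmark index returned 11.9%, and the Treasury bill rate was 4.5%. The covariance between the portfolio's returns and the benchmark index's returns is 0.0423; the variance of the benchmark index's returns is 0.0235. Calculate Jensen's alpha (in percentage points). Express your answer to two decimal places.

β = Cov / Var = 0.0423 / 0.0235 = 1.8000
E[R] = Rf + β(Rm − Rf) = 4.5% + 1.8000 × (11.9% − 4.5%) = 17.8200%
α = Rp − E[R] = 12.4% − 17.8200% = -5.4200

-5.42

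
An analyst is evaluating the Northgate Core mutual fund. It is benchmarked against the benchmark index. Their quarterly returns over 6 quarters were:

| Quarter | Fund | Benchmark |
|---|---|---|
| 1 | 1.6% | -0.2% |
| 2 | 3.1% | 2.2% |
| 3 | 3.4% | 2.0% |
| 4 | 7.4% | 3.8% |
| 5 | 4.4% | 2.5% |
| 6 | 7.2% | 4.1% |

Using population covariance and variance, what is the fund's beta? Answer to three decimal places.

1.430

r̄p = 4.5167%,  r̄m = 2.4000%
Cov = Σ(rp − r̄p)(rm − r̄m) / 6 = 2.8167
Var(rm) = Σ(rm − r̄m)² / 6 = 1.9700
β = Cov / Var = 2.8167 / 1.9700 = 1.4298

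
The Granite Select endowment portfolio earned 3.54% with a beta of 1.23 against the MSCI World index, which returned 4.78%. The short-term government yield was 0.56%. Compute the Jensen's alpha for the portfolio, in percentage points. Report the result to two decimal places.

-2.21

CAPM expected return = Rf + β(Rm − Rf) = 0.56% + 1.23 × (4.78% − 0.56%) = 0.56 + 1.23 × 4.22 = 5.7506%
Jensen's α = Rp − E[R] = 3.54% − 5.7506% = -2.2106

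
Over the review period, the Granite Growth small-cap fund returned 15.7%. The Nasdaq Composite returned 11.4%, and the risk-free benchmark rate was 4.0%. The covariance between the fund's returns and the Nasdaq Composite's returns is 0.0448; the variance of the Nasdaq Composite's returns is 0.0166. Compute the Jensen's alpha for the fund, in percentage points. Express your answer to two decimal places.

-8.27

β = Cov / Var = 0.0448 / 0.0166 = 2.6988
E[R] = Rf + β(Rm − Rf) = 4.0% + 2.6988 × (11.4% − 4.0%) = 23.9711%
α = Rp − E[R] = 15.7% − 23.9711% = -8.2711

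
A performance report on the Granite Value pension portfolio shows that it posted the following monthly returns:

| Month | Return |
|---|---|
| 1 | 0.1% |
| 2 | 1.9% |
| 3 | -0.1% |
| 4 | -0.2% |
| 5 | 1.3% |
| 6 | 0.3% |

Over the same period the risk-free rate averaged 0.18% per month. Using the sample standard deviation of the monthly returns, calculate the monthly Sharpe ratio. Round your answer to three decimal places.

r̄ = (0.1 + 1.9 − 0.1 − 0.2 + 1.3 + 0.3) / 6 = 0.5500%
Σ(r − r̄)² = 3.6350; sample σ = √(3.6350/5) = 0.8526%
Sharpe = (r̄ − rf) / σ = (0.5500 − 0.18) / 0.8526 = 0.3700 / 0.8526 = 0.4340

0.434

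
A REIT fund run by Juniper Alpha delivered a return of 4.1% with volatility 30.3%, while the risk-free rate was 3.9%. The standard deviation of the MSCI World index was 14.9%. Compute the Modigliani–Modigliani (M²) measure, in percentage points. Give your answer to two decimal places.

Sharpe = (Rp − Rf) / σp = (4.1% − 3.9%) / 30.3% = 0.0066
M² = Rf + Sharpe × σm = 3.9% + 0.0066 × 14.9% = 3.9983%

4.00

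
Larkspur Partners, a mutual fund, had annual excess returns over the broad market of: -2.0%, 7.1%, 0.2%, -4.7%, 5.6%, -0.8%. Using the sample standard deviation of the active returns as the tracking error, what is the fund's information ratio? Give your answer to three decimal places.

r̄ = (-2 + 7.1 + 0.2 − 4.7 + 5.6 − 0.8) / 6 = 5.40 / 6 = 0.9000%
Σ(r − r̄)² = (-2 − 0.9000)² + (7.1 − 0.9000)² + (0.2 − 0.9000)² + … = 103.6800
sample σ = √(103.6800 / 5) = √20.7360 = 4.5537%
IR = r̄ / tracking error = 0.9000 / 4.5537 = 0.1976

0.198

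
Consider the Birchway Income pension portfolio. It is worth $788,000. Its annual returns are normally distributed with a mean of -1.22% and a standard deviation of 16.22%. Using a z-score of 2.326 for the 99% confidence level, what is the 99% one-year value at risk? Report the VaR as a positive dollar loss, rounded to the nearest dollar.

Return at the 99% tail: μ − z·σ = -1.22% − 2.326 × 16.22% = -1.22 − 37.72772 = -38.94772%
VaR = −(-38.94772%) × $788,000 = 38.94772% × $788,000 = $306,908

$306,908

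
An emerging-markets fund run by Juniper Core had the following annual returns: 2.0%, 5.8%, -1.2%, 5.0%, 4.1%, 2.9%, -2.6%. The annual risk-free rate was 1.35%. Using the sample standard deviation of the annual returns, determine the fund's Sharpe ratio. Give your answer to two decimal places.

0.30

μ = (2 + 5.8 − 1.2 + 5 + 4.1 + 2.9 − 2.6) / 7 = 16.00 / 7 = 2.2857%
Sample σ = √[Σ(r − μ)² / 6] = √[59.4886 / 6] = √9.9148 = 3.1488%
Sharpe = (μ − rf) / σ = (2.2857 − 1.35) / 3.1488 = 0.9357 / 3.1488 = 0.2972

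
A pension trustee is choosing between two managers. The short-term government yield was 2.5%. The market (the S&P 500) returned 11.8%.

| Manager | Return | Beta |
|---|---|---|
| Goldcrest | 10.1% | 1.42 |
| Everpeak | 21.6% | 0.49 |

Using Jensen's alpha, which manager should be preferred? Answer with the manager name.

Everpeak

Goldcrest: α = 10.1% − [2.5% + 1.42 × (11.8% − 2.5%)] = -5.606
Everpeak: α = 21.6% − [2.5% + 0.49 × (11.8% − 2.5%)] = 14.543
Highest: Everpeak (14.543).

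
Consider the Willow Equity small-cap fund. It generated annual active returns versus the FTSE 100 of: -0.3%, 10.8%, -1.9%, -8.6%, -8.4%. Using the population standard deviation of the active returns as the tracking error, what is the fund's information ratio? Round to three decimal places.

r̄ = (-0.3 + 10.8 − 1.9 − 8.6 − 8.4) / 5 = -8.40 / 5 = -1.6800%
Σ(r − r̄)² = (-0.3 − (-1.6800))² + (10.8 − (-1.6800))² + (-1.9 − (-1.6800))² + … = 250.7480
population σ = √(250.7480 / 5) = √50.1496 = 7.0816%
IR = r̄ / tracking error = -1.6800 / 7.0816 = -0.2372

-0.237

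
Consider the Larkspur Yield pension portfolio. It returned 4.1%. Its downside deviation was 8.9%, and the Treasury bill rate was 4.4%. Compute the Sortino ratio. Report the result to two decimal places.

Sortino = (Rp − Rf) / σd = (4.1% − 4.4%) / 8.9% = -0.30% / 8.9% = -0.0337

-0.03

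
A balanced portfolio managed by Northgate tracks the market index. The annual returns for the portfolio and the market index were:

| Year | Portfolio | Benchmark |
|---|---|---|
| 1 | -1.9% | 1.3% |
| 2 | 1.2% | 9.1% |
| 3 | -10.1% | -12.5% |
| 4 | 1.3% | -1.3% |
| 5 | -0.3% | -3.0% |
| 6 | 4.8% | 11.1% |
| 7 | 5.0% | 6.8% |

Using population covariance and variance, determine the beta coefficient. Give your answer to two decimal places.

0.55

r̄p = 0.0000%,  r̄m = 1.6429%
Cov = Σ(rp − r̄p)(rm − r̄m) / 7 = 31.5986
Var(rm) = Σ(rm − r̄m)² / 7 = 57.4282
β = Cov / Var = 31.5986 / 57.4282 = 0.5502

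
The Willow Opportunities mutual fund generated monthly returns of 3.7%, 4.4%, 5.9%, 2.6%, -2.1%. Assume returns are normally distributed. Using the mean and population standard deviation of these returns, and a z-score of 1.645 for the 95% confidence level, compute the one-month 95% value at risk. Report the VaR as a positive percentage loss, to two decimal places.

Mean return μ = 14.50 / 5 = 2.9000%
Σ(r − μ)² = (3.7 − 2.9000)² + (4.4 − 2.9000)² + (5.9 − 2.9000)² + … = 36.9800
σ = √[36.9800 / 5] = 2.7196%
VaR = −(μ − z·σ) = −(2.9000 − 1.645 × 2.7196) = −(-1.5737) = 1.5737%

1.57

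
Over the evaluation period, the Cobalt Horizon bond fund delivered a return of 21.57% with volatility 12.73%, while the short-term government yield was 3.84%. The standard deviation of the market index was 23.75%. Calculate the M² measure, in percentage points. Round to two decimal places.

Sharpe = (Rp − Rf) / σp = (21.57% − 3.84%) / 12.73% = 1.3928
M² = Rf + Sharpe × σm = 3.84% + 1.3928 × 23.75% = 36.9190%

36.92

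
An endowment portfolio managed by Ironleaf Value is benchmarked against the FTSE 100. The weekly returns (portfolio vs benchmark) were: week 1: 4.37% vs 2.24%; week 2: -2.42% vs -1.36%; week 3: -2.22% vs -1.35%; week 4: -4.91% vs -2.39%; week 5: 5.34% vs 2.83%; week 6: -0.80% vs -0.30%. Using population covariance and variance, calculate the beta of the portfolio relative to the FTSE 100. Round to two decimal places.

r̄p = -0.1067%,  r̄m = -0.0550%
Cov = Σ(rp − r̄p)(rm − r̄m) / 6 = 7.1882
Var(rm) = Σ(rm − r̄m)² / 6 = 3.7471
β = Cov / Var = 7.1882 / 3.7471 = 1.9183

1.92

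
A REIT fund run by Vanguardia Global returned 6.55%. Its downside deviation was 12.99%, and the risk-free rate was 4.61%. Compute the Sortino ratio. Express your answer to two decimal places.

Sortino = (Rp − Rf) / σd = (6.55% − 4.61%) / 12.99% = 1.94% / 12.99% = 0.1493

0.15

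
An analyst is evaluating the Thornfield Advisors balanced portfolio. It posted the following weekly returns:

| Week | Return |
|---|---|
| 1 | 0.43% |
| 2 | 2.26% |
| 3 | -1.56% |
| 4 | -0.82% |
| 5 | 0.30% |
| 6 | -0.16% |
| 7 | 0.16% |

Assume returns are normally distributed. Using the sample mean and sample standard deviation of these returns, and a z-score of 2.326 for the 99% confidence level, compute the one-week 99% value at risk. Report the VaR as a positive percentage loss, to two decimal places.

2.68

r̄ = (0.43 + 2.26 − 1.56 − 0.82 + 0.3 − 0.16 + 0.16) / 7 = 0.0871%
Σ(r − r̄)² = (0.43 − 0.0871)² + (2.26 − 0.0871)² + (-1.56 − 0.0871)² + … = 8.4865
σ = √[8.4865 / 6] = 1.1893%
VaR = −(r̄ − z·σ) = −(0.0871 − 2.326 × 1.1893) = −(-2.6792) = 2.6792%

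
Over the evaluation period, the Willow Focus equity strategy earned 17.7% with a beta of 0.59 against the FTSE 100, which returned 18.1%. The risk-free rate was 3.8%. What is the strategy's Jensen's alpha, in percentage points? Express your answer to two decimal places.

CAPM expected return = Rf + β(Rm − Rf) = 3.8% + 0.59 × (18.1% − 3.8%) = 3.8 + 0.59 × 14.30 = 12.2370%
Jensen's α = Rp − E[R] = 17.7% − 12.2370% = 5.4630

5.46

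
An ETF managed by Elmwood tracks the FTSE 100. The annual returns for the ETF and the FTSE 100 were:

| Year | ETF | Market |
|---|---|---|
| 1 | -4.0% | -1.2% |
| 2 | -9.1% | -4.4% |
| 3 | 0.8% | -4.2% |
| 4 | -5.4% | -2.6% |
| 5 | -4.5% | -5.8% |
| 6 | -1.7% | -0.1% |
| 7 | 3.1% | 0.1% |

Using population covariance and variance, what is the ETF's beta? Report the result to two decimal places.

0.89

r̄p = -2.9714%,  r̄m = -2.6000%
Cov = Σ(rp − r̄p)(rm − r̄m) / 7 = 4.0029
Var(rm) = Σ(rm − r̄m)² / 7 = 4.5057
β = Cov / Var = 4.0029 / 4.5057 = 0.8884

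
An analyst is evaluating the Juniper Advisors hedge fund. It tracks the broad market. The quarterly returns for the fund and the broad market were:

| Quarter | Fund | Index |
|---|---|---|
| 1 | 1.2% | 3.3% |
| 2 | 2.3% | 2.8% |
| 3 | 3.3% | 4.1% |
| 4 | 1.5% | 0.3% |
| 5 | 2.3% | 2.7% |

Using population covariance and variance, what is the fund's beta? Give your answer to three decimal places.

0.323

r̄p = 2.1200%,  r̄m = 2.6400%
Cov = Σ(rp − r̄p)(rm − r̄m) / 5 = 0.5212
Var(rm) = Σ(rm − r̄m)² / 5 = 1.6144
β = Cov / Var = 0.5212 / 1.6144 = 0.3228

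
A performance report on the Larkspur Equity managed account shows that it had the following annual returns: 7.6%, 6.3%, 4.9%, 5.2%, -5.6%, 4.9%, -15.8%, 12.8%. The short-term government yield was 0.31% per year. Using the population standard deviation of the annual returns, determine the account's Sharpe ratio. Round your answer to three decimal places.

0.265

Mean return r̄ = 20.30 / 8 = 2.5375%
Σ(r − r̄)² = (7.6 − 2.5375)² + (6.3 − 2.5375)² + … = 565.8388
σ = √[565.8388 / 8] = 8.4101%
Sharpe = (r̄ − rf) / σ = (2.5375 − 0.31) / 8.4101 = 2.2275 / 8.4101 = 0.2649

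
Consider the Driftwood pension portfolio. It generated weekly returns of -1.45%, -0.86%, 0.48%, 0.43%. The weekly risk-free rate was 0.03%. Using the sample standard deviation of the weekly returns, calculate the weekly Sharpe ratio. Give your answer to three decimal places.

r̄ = (-1.45 − 0.86 + 0.48 + 0.43) / 4 = -0.3500%
Σ(r − r̄)² = (-1.45 − (-0.3500))² + (-0.86 − (-0.3500))² + (0.48 − (-0.3500))² + … = 2.7674
σ = √[2.7674 / 3] = 0.9605%
Sharpe = (r̄ − rf) / σ = (-0.3500 − 0.03) / 0.9605 = -0.3800 / 0.9605 = -0.3956

-0.396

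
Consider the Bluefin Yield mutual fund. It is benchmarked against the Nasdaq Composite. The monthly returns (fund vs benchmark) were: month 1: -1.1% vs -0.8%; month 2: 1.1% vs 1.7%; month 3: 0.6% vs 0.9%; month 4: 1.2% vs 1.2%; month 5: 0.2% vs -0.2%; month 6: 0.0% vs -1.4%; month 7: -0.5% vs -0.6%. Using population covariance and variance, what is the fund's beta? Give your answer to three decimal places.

r̄p = 0.2143%,  r̄m = 0.1143%
Cov = Σ(rp − r̄p)(rm − r̄m) / 7 = 0.6884
Var(rm) = Σ(rm − r̄m)² / 7 = 1.1498
β = Cov / Var = 0.6884 / 1.1498 = 0.5987

0.599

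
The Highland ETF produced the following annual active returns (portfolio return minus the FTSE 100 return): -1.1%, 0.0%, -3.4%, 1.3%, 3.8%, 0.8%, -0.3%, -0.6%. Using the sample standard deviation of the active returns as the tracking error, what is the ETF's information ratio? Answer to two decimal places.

0.03

μ = (-1.1 + 0 − 3.4 + 1.3 + 3.8 + 0.8 − 0.3 − 0.6) / 8 = 0.0625%
Σ(r − μ)² = (-1.1 − 0.0625)² + (0 − 0.0625)² + … = 29.9588
sample σ = √(29.9588 / 7) = √4.2798 = 2.0688%
IR = μ / tracking error = 0.0625 / 2.0688 = 0.0302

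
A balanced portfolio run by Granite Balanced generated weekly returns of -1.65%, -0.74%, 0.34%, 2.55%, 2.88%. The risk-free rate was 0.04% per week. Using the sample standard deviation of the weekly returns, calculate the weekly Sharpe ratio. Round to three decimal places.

r̄ = (-1.65 − 0.74 + 0.34 + 2.55 + 2.88) / 5 = 3.380 / 5 = 0.6760%
Σ(r − r̄)² = (-1.65 − 0.6760)² + (-0.74 − 0.6760)² + … = 15.8977
σ = √[15.8977 / 4] = 1.9936%
Sharpe = (r̄ − rf) / σ = (0.6760 − 0.04) / 1.9936 = 0.6360 / 1.9936 = 0.3190

0.319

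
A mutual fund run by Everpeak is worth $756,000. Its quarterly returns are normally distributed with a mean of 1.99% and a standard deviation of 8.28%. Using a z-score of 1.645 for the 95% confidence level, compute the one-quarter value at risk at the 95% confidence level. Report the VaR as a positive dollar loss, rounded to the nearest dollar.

Return at the 95% tail: μ − z·σ = 1.99% − 1.645 × 8.28% = 1.99 − 13.6206 = -11.6306%
VaR = −(-11.6306%) × $756,000 = 11.6306% × $756,000 = $87,927

$87,927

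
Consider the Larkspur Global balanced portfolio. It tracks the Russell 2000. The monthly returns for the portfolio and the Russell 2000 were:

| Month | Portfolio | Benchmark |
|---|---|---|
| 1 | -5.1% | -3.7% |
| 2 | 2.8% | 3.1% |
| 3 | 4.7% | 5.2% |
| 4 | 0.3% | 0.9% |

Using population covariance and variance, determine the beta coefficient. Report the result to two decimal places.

1.11

r̄p = 0.6750%,  r̄m = 1.3750%
Cov = Σ(rp − r̄p)(rm − r̄m) / 4 = 12.1369
Var(rm) = Σ(rm − r̄m)² / 4 = 10.8969
β = Cov / Var = 12.1369 / 10.8969 = 1.1138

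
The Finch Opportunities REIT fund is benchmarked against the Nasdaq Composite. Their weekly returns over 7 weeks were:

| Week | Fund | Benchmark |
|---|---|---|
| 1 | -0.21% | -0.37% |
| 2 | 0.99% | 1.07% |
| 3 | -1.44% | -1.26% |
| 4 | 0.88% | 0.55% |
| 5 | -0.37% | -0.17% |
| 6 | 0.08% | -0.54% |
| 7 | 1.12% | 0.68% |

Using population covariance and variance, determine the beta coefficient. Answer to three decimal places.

r̄p = 0.1500%,  r̄m = -0.0057%
Cov = Σ(rp − r̄p)(rm − r̄m) / 7 = 0.6032
Var(rm) = Σ(rm − r̄m)² / 7 = 0.5649
β = Cov / Var = 0.6032 / 0.5649 = 1.0678

1.068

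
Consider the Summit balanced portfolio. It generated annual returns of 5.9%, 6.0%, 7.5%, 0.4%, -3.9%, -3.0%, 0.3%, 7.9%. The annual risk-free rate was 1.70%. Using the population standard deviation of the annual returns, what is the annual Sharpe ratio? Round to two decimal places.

0.21

r̄ = (5.9 + 6 + 7.5 + 0.4 − 3.9 − 3 + 0.3 + 7.9) / 8 = 21.10 / 8 = 2.6375%
Population std dev = √[158.2788 / 8] = 4.4480%
Sharpe = (r̄ − rf) / σ = (2.6375 − 1.7) / 4.4480 = 0.9375 / 4.4480 = 0.2108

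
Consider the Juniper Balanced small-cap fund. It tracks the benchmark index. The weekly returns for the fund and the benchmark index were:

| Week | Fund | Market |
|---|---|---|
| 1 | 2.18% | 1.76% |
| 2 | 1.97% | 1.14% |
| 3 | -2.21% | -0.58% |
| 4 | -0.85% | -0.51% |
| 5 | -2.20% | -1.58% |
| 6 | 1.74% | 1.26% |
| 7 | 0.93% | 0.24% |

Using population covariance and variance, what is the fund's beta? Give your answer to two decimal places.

1.53

r̄p = 0.2229%,  r̄m = 0.2471%
Cov = Σ(rp − r̄p)(rm − r̄m) / 7 = 1.9006
Var(rm) = Σ(rm − r̄m)² / 7 = 1.2440
β = Cov / Var = 1.9006 / 1.2440 = 1.5278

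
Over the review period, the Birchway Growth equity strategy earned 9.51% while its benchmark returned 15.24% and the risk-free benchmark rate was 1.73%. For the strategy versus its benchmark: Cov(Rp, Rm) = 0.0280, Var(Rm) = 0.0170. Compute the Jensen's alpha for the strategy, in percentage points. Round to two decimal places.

-14.47

β = Cov / Var = 0.0280 / 0.0170 = 1.6471
E[R] = Rf + β(Rm − Rf) = 1.73% + 1.6471 × (15.24% − 1.73%) = 23.9823%
α = Rp − E[R] = 9.51% − 23.9823% = -14.4723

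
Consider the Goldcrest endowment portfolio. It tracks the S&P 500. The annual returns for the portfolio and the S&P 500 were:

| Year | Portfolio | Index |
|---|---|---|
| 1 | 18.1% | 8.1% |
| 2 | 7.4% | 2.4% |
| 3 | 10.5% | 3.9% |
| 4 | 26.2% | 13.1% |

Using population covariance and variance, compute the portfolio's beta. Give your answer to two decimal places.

1.75

r̄p = 15.5500%,  r̄m = 6.8750%
Cov = Σ(rp − r̄p)(rm − r̄m) / 4 = 30.2288
Var(rm) = Σ(rm − r̄m)² / 4 = 17.2819
β = Cov / Var = 30.2288 / 17.2819 = 1.7492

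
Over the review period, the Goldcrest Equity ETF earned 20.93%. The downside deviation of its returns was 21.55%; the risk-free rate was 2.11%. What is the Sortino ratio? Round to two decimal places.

0.87

Sortino = (Rp − Rf) / σd = (20.93% − 2.11%) / 21.55% = 18.82% / 21.55% = 0.8733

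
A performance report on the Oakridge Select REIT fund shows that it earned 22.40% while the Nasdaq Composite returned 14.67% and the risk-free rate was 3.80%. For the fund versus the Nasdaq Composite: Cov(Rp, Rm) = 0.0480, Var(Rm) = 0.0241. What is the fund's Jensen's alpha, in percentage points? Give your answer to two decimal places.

β = Cov / Var = 0.0480 / 0.0241 = 1.9917
E[R] = Rf + β(Rm − Rf) = 3.80% + 1.9917 × (14.67% − 3.80%) = 25.4498%
α = Rp − E[R] = 22.40% − 25.4498% = -3.0498

-3.05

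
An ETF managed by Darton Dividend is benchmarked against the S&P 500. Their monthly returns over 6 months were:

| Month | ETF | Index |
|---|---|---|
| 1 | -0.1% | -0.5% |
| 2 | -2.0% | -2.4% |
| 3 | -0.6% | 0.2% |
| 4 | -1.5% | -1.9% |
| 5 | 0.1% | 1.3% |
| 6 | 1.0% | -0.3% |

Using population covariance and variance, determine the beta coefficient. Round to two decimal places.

0.60

r̄p = -0.5167%,  r̄m = -0.6000%
Cov = Σ(rp − r̄p)(rm − r̄m) / 6 = 0.9250
Var(rm) = Σ(rm − r̄m)² / 6 = 1.5467
β = Cov / Var = 0.9250 / 1.5467 = 0.5980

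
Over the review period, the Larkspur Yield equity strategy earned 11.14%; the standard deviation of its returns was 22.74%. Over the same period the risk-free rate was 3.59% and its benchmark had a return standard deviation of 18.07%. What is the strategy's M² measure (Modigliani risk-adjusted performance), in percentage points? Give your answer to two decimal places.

9.59

Sharpe = (Rp − Rf) / σp = (11.14% − 3.59%) / 22.74% = 0.3320
M² = Rf + Sharpe × σm = 3.59% + 0.3320 × 18.07% = 9.5892%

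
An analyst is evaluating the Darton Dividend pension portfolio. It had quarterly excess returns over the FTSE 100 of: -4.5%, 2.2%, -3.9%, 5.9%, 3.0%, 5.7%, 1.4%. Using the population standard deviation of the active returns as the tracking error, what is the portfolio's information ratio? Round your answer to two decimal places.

0.36

μ = (-4.5 + 2.2 − 3.9 + 5.9 + 3 + 5.7 + 1.4) / 7 = 9.80 / 7 = 1.4000%
Σ(r − μ)² = (-4.5 − 1.4000)² + (2.2 − 1.4000)² + (-3.9 − 1.4000)² + … = 104.8400
population σ = √(104.8400 / 7) = √14.9771 = 3.8700%
IR = μ / tracking error = 1.4000 / 3.8700 = 0.3618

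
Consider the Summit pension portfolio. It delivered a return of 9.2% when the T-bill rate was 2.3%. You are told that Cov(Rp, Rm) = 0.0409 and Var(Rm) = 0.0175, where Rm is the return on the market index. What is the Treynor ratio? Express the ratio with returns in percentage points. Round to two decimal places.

2.95

β = Cov / Var = 0.0409 / 0.0175 = 2.3371
Treynor = (Rp − Rf) / β = (9.2% − 2.3%) / 2.3371 = 6.90 / 2.3371 = 2.9524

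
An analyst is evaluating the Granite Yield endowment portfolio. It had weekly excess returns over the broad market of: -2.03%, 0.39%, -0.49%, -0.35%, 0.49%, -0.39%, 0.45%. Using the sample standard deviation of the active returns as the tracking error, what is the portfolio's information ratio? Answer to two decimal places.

r̄ = (-2.03 + 0.39 − 0.49 − 0.35 + 0.49 − 0.39 + 0.45) / 7 = -0.2757%
Sample std dev = √[4.6982 / 6] = 0.8849%
IR = r̄ / tracking error = -0.2757 / 0.8849 = -0.3116

-0.31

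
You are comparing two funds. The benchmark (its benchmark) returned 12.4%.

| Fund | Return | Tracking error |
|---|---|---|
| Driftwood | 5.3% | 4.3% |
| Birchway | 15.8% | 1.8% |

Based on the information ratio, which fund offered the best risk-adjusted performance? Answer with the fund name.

Birchway

Driftwood: IR = (5.3% − 12.4%) / 4.3% = -1.651
Birchway: IR = (15.8% − 12.4%) / 1.8% = 1.889
Highest: Birchway (1.889).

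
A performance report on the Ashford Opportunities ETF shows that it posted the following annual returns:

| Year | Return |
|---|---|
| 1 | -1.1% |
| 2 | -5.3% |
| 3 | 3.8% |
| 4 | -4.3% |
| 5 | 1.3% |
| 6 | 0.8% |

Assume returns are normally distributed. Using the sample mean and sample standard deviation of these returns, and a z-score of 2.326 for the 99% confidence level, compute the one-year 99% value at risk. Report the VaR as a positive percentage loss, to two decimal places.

8.91

Mean return μ = -4.80 / 6 = -0.8000%
Σ(r − μ)² = (-1.1 − (-0.8000))² + (-5.3 − (-0.8000))² + (3.8 − (-0.8000))² + … = 60.7200
σ = √[60.7200 / 5] = 3.4848%
VaR = −(μ − z·σ) = −(-0.8000 − 2.326 × 3.4848) = −(-8.9056) = 8.9056%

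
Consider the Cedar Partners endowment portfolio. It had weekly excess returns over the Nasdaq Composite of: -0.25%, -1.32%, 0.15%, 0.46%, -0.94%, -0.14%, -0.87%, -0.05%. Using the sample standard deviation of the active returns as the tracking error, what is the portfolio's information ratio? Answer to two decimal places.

Mean return μ = -2.960 / 8 = -0.3700%
Sample std dev = √[2.6064 / 7] = 0.6102%
IR = μ / tracking error = -0.3700 / 0.6102 = -0.6064

-0.61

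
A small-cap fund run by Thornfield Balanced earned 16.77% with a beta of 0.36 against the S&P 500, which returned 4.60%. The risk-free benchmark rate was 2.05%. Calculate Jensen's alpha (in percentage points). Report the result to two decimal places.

CAPM expected return = Rf + β(Rm − Rf) = 2.05% + 0.36 × (4.60% − 2.05%) = 2.05 + 0.36 × 2.55 = 2.9680%
Jensen's α = Rp − E[R] = 16.77% − 2.9680% = 13.8020

13.80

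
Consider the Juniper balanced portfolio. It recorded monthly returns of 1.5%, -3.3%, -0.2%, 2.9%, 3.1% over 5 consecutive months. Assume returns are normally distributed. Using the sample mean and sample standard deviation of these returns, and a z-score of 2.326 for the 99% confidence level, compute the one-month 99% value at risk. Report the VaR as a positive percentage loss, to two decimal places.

5.35

μ = (1.5 − 3.3 − 0.2 + 2.9 + 3.1) / 5 = 4.00 / 5 = 0.8000%
Sample std dev = √[28.0000 / 4] = 2.6458%
VaR = −(μ − z·σ) = −(0.8000 − 2.326 × 2.6458) = −(-5.3541) = 5.3541%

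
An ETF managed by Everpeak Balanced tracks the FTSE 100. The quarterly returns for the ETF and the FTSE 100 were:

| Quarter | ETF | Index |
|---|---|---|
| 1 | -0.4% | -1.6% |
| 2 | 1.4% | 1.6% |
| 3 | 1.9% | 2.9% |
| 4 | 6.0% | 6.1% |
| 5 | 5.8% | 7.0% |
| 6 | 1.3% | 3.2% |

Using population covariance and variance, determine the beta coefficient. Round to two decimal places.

0.79

r̄p = 2.6667%,  r̄m = 3.2000%
Cov = Σ(rp − r̄p)(rm − r̄m) / 6 = 6.4250
Var(rm) = Σ(rm − r̄m)² / 6 = 8.0900
β = Cov / Var = 6.4250 / 8.0900 = 0.7942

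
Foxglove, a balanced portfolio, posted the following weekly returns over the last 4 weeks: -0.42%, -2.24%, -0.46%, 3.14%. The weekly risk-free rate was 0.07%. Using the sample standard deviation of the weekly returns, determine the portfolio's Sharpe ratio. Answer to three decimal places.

-0.029

r̄ = (-0.42 − 2.24 − 0.46 + 3.14) / 4 = 0.020 / 4 = 0.0050%
Σ(r − r̄)² = (-0.42 − 0.0050)² + (-2.24 − 0.0050)² + … = 15.2651
sample σ = √(15.2651 / 3) = √5.0884 = 2.2557%
Sharpe = (r̄ − rf) / σ = (0.0050 − 0.07) / 2.2557 = -0.0650 / 2.2557 = -0.0288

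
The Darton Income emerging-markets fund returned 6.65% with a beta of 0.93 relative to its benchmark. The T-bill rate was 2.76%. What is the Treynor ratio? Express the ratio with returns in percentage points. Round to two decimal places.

Treynor = (Rp − Rf) / β = (6.65% − 2.76%) / 0.93 = 3.89 / 0.93 = 4.1828

4.18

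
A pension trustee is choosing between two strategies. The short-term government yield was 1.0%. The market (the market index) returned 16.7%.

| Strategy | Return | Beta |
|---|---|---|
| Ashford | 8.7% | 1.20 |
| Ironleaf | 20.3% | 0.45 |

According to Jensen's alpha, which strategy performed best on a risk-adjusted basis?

Ashford: α = 8.7% − [1.0% + 1.20 × (16.7% − 1.0%)] = -11.140
Ironleaf: α = 20.3% − [1.0% + 0.45 × (16.7% − 1.0%)] = 12.235
Highest: Ironleaf (12.235).

Ironleaf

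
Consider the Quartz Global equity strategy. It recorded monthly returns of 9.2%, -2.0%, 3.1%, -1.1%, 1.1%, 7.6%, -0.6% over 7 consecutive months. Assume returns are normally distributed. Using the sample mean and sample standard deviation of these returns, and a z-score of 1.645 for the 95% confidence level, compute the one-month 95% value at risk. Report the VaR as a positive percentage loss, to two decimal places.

Mean return μ = 17.30 / 7 = 2.4714%
Sample std dev = √[116.0343 / 6] = 4.3976%
VaR = −(μ − z·σ) = −(2.4714 − 1.645 × 4.3976) = −(-4.7627) = 4.7627%

4.76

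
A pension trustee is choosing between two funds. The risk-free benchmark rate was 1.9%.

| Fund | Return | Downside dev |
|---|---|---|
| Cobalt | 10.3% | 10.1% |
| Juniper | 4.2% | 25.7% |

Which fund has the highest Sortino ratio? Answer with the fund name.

Cobalt: Sortino ratio = (10.3% − 1.9%) / 10.1% = 0.832
Juniper: Sortino ratio = (4.2% − 1.9%) / 25.7% = 0.089
Highest: Cobalt (0.832).

Cobalt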